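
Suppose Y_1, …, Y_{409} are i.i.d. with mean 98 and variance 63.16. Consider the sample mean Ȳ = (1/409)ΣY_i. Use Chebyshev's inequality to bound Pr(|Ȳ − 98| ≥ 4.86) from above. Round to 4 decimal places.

Var(Ȳ) = Var(Y_i)/n = 63.16/409 = 0.15443.
Chebyshev: Pr(|Ȳ − 98| ≥ 4.86) ≤ Var(Ȳ)/(4.86)² = 63.16/(409·4.86²) = 0.0065.

0.0065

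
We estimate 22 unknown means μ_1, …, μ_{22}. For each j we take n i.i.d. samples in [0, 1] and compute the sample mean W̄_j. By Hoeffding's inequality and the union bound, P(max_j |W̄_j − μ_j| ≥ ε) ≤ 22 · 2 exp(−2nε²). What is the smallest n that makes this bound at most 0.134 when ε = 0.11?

240

Need 2·22·exp(−2nε²) ≤ 0.134, i.e. exp(−2nε²) ≤ 0.134/44.
So 2nε² ≥ ln(44/0.134) = 5.794105.
Hence n ≥ 5.794105/(2·0.11²) = 239.426.
The smallest integer n is 240.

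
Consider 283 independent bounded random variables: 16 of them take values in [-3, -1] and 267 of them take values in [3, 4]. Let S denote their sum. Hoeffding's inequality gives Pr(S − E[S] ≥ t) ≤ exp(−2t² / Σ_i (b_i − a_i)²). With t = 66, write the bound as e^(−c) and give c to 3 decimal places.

26.320

Σ(b_i − a_i)² = 16·2² + 267·1² = 331.
c = 2t² / 331 = 2·66² / 331 = 26.3202.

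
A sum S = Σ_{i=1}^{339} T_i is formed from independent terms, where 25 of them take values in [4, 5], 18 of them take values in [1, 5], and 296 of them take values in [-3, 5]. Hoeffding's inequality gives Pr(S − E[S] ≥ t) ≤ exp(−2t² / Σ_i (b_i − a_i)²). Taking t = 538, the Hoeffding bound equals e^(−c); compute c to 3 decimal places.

Σ(b_i − a_i)² = 25·1² + 18·4² + 296·8² = 19257.
c = 2t² / 19257 = 2·538² / 19257 = 30.0612.

30.061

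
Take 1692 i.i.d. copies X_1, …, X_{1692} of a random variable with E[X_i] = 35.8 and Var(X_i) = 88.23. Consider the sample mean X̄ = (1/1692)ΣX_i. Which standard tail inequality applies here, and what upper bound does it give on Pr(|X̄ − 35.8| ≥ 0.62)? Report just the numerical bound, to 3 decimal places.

With mean and variance of each term known, Chebyshev's inequality bounds the deviation of the sum (or sample mean).
Var(X̄) = Var(X_i)/n = 88.23/1692 = 0.052145.
Chebyshev: Pr(|X̄ − 35.8| ≥ 0.62) ≤ Var(X̄)/(0.62)² = 88.23/(1692·0.62²) = 0.1357.

0.136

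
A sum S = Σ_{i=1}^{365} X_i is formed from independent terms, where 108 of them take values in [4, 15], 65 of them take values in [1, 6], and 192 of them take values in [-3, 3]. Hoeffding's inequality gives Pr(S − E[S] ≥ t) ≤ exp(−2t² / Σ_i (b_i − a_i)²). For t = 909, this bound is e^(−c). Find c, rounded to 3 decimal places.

Σ(b_i − a_i)² = 108·11² + 65·5² + 192·6² = 21605.
c = 2t² / 21605 = 2·909² / 21605 = 76.4898.

76.490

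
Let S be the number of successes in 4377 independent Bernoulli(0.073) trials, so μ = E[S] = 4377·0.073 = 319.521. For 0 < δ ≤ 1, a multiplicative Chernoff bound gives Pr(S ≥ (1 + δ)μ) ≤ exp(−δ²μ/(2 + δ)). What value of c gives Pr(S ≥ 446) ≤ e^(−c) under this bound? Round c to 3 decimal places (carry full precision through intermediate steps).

Write 446 = (1 + δ)μ, so δ = 446/319.521 − 1 = 0.3958394…
Then the exponent is δ²μ/(2 + δ) = (446 − μ)² / (μ·(2 + δ)) = 20.896798.

20.897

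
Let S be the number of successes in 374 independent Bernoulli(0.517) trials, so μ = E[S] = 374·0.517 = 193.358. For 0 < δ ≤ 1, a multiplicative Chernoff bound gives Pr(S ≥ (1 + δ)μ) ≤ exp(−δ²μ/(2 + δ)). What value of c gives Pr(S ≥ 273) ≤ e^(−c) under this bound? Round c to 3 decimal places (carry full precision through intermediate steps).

Write 273 = (1 + δ)μ, so δ = 273/193.358 − 1 = 0.4118888…
Then the exponent is δ²μ/(2 + δ) = (273 − μ)² / (μ·(2 + δ)) = 13.600813.

13.601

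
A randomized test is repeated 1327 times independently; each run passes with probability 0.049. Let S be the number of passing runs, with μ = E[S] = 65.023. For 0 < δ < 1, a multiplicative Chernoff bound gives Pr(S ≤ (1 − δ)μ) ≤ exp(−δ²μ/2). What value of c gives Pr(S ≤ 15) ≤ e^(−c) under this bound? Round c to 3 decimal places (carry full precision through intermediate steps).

Write 15 = (1 − δ)μ, so δ = 1 − 15/65.023 = 0.7693124…
Then the exponent is δ²μ/2 = (μ − 15)²/(2μ) = 19.241657.

19.242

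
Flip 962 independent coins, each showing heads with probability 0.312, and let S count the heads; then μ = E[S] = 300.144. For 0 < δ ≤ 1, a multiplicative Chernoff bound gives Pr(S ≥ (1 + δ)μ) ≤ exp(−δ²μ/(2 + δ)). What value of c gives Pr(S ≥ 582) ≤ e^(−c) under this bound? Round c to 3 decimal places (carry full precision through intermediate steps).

90.057

Write 582 = (1 + δ)μ, so δ = 582/300.144 − 1 = 0.9390692…
Then the exponent is δ²μ/(2 + δ) = (582 − μ)² / (μ·(2 + δ)) = 90.056504.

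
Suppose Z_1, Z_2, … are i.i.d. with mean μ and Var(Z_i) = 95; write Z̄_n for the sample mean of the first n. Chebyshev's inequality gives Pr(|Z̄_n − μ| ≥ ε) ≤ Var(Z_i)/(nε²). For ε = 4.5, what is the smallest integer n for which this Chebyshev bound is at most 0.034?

Require 95/(n·4.5²) ≤ 0.034, i.e. n ≥ 95/(0.034·4.5²) = 137.981.
The smallest integer n is 138.

138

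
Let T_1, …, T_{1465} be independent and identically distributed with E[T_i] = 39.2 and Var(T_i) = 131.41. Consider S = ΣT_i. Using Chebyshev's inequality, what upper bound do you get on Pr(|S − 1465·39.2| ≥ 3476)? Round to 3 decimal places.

Var(S) = n·Var(T_i) = 1465·131.41 = 192515.65.
Chebyshev: Pr(|S − 1465·39.2| ≥ 3476) ≤ Var(S)/3476² = 192515.65/12082576 = 0.0159.

0.016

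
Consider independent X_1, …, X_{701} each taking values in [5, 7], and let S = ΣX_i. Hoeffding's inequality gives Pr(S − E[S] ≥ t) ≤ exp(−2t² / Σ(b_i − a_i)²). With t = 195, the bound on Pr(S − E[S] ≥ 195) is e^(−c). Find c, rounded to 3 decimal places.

27.122

Σ(b_i − a_i)² = 701·(2)² = 2804.
c = 2t²/2804 = 2·195²/2804 = 27.1220.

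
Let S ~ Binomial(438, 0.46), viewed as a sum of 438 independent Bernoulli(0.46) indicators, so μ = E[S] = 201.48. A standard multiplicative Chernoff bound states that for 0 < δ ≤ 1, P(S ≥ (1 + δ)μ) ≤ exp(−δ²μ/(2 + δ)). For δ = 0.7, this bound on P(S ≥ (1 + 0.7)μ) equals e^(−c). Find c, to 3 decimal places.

c = δ²μ/(2 + δ) = 0.7²·201.48/(2 + 0.7) = 36.5649.

36.565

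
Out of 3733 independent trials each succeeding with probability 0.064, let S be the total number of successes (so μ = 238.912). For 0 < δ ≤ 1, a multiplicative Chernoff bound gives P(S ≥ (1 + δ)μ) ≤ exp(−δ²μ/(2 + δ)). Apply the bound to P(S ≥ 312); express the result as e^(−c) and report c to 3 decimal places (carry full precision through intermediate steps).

Write 312 = (1 + δ)μ, so δ = 312/238.912 − 1 = 0.3059202…
Then the exponent is δ²μ/(2 + δ) = (312 − μ)² / (μ·(2 + δ)) = 9.696387.

9.696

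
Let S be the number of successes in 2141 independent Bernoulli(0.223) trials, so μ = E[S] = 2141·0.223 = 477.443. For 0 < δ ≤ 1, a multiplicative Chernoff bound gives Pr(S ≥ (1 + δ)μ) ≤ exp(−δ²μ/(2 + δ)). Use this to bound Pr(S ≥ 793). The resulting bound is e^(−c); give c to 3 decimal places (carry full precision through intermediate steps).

Write 793 = (1 + δ)μ, so δ = 793/477.443 − 1 = 0.6609313…
Then the exponent is δ²μ/(2 + δ) = (793 − μ)² / (μ·(2 + δ)) = 78.379133.

78.379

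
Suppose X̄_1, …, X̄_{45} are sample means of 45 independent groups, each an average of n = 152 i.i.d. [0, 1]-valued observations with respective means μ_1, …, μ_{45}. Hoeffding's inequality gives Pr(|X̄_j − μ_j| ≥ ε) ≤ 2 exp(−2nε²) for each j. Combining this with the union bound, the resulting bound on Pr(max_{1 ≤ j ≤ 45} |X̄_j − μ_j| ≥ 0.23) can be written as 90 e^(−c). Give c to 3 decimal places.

Union bound over the 45 events: Pr(max_{1 ≤ j ≤ 45} |X̄_j − μ_j| ≥ 0.23) ≤ 45·2·exp(−2nε²) = 90 exp(−2·152·0.23²).
So c = 2·152·0.23² = 16.0816.

16.082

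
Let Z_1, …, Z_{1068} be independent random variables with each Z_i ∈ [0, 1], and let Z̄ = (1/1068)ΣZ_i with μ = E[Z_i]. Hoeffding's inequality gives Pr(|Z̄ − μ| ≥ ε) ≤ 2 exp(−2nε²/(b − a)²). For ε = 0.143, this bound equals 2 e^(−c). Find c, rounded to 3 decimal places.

43.679

c = 2nε²/(b − a)² = 2·1068·0.143² / 1² = 43.6791.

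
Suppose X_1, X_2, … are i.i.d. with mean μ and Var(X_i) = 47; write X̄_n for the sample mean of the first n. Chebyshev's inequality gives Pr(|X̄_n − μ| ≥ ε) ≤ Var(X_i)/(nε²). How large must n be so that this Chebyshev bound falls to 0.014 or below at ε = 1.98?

857

Require 47/(n·1.98²) ≤ 0.014, i.e. n ≥ 47/(0.014·1.98²) = 856.327.
The smallest integer n is 857.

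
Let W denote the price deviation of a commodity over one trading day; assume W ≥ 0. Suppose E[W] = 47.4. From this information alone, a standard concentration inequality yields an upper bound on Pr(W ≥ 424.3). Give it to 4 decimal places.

Only the mean of a non-negative variable is known, so Markov's inequality is the applicable tail bound.
Markov's inequality: for a non-negative random variable, Pr(W ≥ a) ≤ E[W]/a.
Here E[W] = 47.4 and a = 424.3, so the bound is 47.4/424.3 = 0.1117.

0.1117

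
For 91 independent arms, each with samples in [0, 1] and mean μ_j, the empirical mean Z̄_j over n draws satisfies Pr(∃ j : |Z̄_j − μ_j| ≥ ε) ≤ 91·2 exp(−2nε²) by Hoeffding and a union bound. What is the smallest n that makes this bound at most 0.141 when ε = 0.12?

249

Need 2·91·exp(−2nε²) ≤ 0.141, i.e. exp(−2nε²) ≤ 0.141/182.
So 2nε² ≥ ln(182/0.141) = 7.163002.
Hence n ≥ 7.163002/(2·0.12²) = 248.715.
The smallest integer n is 249.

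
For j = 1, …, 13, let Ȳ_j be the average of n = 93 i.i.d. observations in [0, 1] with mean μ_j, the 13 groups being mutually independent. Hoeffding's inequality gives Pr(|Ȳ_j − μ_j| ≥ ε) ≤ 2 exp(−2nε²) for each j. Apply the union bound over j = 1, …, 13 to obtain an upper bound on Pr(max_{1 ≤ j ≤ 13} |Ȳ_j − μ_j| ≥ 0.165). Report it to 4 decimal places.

0.1644

Per-experiment Hoeffding bound: 2·exp(−2·93·0.165²) = 2·exp(−5.06385) = 0.012642.
Union bound over 13 events: 13·0.012642 = 0.16435.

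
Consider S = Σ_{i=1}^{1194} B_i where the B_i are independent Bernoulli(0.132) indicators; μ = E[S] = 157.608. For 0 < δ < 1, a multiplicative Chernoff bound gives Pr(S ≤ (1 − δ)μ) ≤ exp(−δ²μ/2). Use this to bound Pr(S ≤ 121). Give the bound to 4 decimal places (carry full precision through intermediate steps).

Write 121 = (1 − δ)μ, so δ = 1 − 121/157.608 = 0.2322725…
Then the exponent is δ²μ/2 = (μ − 121)²/(2μ) = 4.251515.
Bound = exp(−4.251515) = 0.01424.

0.0142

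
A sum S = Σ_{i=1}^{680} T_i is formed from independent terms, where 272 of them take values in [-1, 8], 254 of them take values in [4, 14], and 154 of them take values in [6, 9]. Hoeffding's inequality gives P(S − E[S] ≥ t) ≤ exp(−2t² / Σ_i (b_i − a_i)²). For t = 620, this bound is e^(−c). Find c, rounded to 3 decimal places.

15.748

Σ(b_i − a_i)² = 272·9² + 254·10² + 154·3² = 48818.
c = 2t² / 48818 = 2·620² / 48818 = 15.7483.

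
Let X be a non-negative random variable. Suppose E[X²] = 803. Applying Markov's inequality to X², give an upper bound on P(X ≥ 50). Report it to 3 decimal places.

Since X ≥ 0, the event {X ≥ 50} is the same as {X² ≥ 2500}.
Markov's inequality applied to X² gives P(X² ≥ 2500) ≤ E[X²]/2500 = 803/2500 = 0.3212.

0.321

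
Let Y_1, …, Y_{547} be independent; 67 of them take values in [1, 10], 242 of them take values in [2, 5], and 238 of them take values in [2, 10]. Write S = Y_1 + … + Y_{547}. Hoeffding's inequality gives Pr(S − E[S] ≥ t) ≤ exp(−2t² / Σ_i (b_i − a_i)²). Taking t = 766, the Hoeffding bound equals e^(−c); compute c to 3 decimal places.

51.386

Σ(b_i − a_i)² = 67·9² + 242·3² + 238·8² = 22837.
c = 2t² / 22837 = 2·766² / 22837 = 51.3864.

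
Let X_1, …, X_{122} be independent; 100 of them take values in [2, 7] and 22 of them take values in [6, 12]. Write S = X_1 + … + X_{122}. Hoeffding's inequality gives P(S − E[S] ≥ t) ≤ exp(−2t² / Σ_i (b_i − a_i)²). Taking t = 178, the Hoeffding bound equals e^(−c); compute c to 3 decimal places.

Σ(b_i − a_i)² = 100·5² + 22·6² = 3292.
c = 2t² / 3292 = 2·178² / 3292 = 19.2491.

19.249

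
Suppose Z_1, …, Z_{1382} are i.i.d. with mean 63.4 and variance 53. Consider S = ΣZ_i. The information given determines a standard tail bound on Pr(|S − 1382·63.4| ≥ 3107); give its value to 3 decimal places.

0.008

With mean and variance of each term known, Chebyshev's inequality bounds the deviation of the sum (or sample mean).
Var(S) = n·Var(Z_i) = 1382·53 = 73246.
Chebyshev: Pr(|S − 1382·63.4| ≥ 3107) ≤ Var(S)/3107² = 73246/9653449 = 0.0076.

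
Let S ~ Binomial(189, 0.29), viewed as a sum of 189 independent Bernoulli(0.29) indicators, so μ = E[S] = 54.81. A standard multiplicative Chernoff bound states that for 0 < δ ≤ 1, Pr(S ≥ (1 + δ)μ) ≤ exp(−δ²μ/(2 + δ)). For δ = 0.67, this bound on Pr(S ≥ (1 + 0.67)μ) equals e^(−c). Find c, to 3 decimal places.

c = δ²μ/(2 + δ) = 0.67²·54.81/(2 + 0.67) = 9.2151.

9.215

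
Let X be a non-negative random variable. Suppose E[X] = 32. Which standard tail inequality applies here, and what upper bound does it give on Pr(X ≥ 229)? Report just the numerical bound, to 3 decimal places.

Only the mean of a non-negative variable is known, so Markov's inequality is the applicable tail bound.
Markov's inequality: for a non-negative random variable, Pr(X ≥ a) ≤ E[X]/a.
Here E[X] = 32 and a = 229, so the bound is 32/229 = 0.1397.

0.140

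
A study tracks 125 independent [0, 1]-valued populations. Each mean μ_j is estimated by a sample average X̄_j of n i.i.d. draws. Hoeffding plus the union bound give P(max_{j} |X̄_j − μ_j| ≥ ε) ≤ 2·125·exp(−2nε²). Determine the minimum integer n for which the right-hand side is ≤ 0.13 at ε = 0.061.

1017

Need 2·125·exp(−2nε²) ≤ 0.13, i.e. exp(−2nε²) ≤ 0.13/250.
So 2nε² ≥ ln(250/0.13) = 7.561682.
Hence n ≥ 7.561682/(2·0.061²) = 1016.082.
The smallest integer n is 1017.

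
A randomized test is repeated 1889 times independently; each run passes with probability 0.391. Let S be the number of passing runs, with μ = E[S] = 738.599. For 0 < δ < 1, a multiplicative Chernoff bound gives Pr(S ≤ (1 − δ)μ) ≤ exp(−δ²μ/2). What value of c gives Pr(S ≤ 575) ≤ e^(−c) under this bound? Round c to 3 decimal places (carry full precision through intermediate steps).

Write 575 = (1 − δ)μ, so δ = 1 − 575/738.599 = 0.2214991…
Then the exponent is δ²μ/2 = (μ − 575)²/(2μ) = 18.118514.

18.119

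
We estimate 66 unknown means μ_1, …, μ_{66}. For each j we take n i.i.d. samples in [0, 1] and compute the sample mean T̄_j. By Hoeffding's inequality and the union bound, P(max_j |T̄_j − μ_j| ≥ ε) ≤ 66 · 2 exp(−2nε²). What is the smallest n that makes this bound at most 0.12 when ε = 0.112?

280

Need 2·66·exp(−2nε²) ≤ 0.12, i.e. exp(−2nε²) ≤ 0.12/132.
So 2nε² ≥ ln(132/0.12) = 7.003065.
Hence n ≥ 7.003065/(2·0.112²) = 279.140.
The smallest integer n is 280.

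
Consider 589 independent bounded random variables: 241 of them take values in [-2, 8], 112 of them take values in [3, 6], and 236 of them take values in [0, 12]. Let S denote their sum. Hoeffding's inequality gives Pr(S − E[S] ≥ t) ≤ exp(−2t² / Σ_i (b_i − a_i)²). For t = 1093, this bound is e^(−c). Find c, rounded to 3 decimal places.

40.434

Σ(b_i − a_i)² = 241·10² + 112·3² + 236·12² = 59092.
c = 2t² / 59092 = 2·1093² / 59092 = 40.4335.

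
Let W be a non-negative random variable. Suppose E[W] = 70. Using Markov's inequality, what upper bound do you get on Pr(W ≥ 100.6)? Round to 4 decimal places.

0.6958

Markov's inequality: for a non-negative random variable, Pr(W ≥ a) ≤ E[W]/a.
Here E[W] = 70 and a = 100.6, so the bound is 70/100.6 = 0.6958.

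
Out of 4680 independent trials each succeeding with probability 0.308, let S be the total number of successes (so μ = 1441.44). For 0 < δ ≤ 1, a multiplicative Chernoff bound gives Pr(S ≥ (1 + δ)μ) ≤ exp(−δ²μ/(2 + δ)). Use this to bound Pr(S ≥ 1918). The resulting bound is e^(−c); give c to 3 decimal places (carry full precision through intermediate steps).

Write 1918 = (1 + δ)μ, so δ = 1918/1441.44 − 1 = 0.3306138…
Then the exponent is δ²μ/(2 + δ) = (1918 − μ)² / (μ·(2 + δ)) = 67.603361.

67.603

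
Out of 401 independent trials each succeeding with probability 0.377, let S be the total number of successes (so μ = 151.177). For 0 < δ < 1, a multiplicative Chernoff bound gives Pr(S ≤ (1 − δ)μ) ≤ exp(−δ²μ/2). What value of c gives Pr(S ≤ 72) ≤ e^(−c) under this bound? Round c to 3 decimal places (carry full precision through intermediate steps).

Write 72 = (1 − δ)μ, so δ = 1 − 72/151.177 = 0.5237371…
Then the exponent is δ²μ/2 = (μ − 72)²/(2μ) = 20.733965.

20.734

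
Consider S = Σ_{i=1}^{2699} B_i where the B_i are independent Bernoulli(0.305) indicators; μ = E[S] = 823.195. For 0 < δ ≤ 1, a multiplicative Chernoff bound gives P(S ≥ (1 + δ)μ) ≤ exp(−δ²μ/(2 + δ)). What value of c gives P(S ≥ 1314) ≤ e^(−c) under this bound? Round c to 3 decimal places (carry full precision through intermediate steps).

112.713

Write 1314 = (1 + δ)μ, so δ = 1314/823.195 − 1 = 0.5962196…
Then the exponent is δ²μ/(2 + δ) = (1314 − μ)² / (μ·(2 + δ)) = 112.712948.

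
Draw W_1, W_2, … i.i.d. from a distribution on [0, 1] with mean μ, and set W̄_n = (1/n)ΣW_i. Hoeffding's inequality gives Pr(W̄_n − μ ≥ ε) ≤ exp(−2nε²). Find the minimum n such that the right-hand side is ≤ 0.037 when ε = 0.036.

Require exp(−2nε²) ≤ 0.037, i.e. 2nε² ≥ ln(1/0.037) = 3.296837.
So n ≥ 3.296837 / (2·0.036²) = 1271.928.
The smallest integer n is 1272.

1272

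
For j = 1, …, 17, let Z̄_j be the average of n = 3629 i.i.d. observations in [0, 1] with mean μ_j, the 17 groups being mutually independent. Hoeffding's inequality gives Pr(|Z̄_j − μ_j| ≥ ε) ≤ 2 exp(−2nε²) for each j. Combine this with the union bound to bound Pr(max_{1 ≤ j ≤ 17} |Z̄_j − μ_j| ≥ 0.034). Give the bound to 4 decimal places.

Per-experiment Hoeffding bound: 2·exp(−2·3629·0.034²) = 2·exp(−8.39025) = 0.00045414.
Union bound over 17 events: 17·0.00045414 = 0.00772.

0.0077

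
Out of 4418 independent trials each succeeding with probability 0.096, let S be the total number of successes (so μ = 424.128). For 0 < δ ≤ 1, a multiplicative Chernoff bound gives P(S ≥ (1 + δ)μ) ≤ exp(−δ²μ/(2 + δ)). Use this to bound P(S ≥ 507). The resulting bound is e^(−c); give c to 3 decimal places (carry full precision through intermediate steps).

Write 507 = (1 + δ)μ, so δ = 507/424.128 − 1 = 0.1953938…
Then the exponent is δ²μ/(2 + δ) = (507 − μ)² / (μ·(2 + δ)) = 7.375751.

7.376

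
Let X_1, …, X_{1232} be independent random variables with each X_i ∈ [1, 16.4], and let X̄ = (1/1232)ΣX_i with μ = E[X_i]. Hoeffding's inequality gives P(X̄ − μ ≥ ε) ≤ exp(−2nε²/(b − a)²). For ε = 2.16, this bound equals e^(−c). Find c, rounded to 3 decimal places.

c = 2nε²/(b − a)² = 2·1232·2.16² / 15.4² = 48.4738.

48.474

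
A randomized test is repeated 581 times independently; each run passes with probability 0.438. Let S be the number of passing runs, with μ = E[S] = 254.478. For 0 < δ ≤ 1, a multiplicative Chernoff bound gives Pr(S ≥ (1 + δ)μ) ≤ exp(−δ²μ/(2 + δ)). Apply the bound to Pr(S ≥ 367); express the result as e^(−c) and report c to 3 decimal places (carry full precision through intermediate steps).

Write 367 = (1 + δ)μ, so δ = 367/254.478 − 1 = 0.4421679…
Then the exponent is δ²μ/(2 + δ) = (367 − μ)² / (μ·(2 + δ)) = 20.372725.

20.373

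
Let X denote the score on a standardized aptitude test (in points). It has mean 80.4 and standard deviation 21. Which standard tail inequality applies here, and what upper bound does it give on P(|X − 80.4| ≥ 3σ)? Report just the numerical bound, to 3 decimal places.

0.111

Mean and variance are known, so Chebyshev's inequality applies.
Chebyshev: P(|X − μ| ≥ t) ≤ Var(X)/t².
Var(X) = σ² = 21² = 441.
t = 3·21 = 63.
Bound = 441 / 3969 = 0.1111.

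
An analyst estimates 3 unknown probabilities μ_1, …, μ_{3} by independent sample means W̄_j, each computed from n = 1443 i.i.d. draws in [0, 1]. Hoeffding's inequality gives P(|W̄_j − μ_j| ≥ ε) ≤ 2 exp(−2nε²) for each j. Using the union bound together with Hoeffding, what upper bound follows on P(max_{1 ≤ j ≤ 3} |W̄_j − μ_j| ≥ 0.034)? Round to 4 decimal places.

0.2134

Per-experiment Hoeffding bound: 2·exp(−2·1443·0.034²) = 2·exp(−3.33622) = 0.071143.
Union bound over 3 events: 3·0.071143 = 0.21343.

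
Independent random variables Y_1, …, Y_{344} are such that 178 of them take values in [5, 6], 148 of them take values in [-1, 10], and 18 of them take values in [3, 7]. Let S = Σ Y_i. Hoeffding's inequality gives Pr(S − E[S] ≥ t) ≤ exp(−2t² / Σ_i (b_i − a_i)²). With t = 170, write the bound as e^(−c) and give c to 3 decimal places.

Σ(b_i − a_i)² = 178·1² + 148·11² + 18·4² = 18374.
c = 2t² / 18374 = 2·170² / 18374 = 3.1457.

3.146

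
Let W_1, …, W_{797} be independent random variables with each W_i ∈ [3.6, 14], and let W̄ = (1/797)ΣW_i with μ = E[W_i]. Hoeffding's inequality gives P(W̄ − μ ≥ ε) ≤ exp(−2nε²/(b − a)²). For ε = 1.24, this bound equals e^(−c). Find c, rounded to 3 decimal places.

c = 2nε²/(b − a)² = 2·797·1.24² / 10.4² = 22.6603.

22.660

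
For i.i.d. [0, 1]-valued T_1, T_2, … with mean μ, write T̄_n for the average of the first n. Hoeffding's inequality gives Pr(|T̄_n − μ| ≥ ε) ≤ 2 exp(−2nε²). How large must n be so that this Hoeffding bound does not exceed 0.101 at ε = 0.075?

Require 2·exp(−2nε²) ≤ 0.101, i.e. 2nε² ≥ ln(2/0.101) = 2.985782.
So n ≥ 2.985782 / (2·0.075²) = 265.403.
The smallest integer n is 266.

266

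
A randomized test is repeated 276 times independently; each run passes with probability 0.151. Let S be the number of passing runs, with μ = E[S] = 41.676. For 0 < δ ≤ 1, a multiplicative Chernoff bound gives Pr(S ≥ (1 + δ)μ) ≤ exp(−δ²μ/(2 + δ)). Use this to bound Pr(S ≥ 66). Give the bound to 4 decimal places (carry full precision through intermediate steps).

Write 66 = (1 + δ)μ, so δ = 66/41.676 − 1 = 0.5836453…
Then the exponent is δ²μ/(2 + δ) = (66 − μ)² / (μ·(2 + δ)) = 5.494790.
Bound = exp(−5.494790) = 0.00411.

0.0041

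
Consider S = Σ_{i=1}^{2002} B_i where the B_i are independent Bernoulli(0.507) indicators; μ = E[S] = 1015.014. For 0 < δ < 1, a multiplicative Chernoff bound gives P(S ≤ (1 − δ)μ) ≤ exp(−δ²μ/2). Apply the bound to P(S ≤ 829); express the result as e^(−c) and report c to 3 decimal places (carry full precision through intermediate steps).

17.045

Write 829 = (1 − δ)μ, so δ = 1 − 829/1015.014 = 0.1832625…
Then the exponent is δ²μ/2 = (μ − 829)²/(2μ) = 17.044695.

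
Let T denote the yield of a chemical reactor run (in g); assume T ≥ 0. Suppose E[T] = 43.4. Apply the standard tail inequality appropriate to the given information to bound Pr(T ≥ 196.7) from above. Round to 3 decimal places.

0.221

Only the mean of a non-negative variable is known, so Markov's inequality is the applicable tail bound.
Markov's inequality: for a non-negative random variable, Pr(T ≥ a) ≤ E[T]/a.
Here E[T] = 43.4 and a = 196.7, so the bound is 43.4/196.7 = 0.2206.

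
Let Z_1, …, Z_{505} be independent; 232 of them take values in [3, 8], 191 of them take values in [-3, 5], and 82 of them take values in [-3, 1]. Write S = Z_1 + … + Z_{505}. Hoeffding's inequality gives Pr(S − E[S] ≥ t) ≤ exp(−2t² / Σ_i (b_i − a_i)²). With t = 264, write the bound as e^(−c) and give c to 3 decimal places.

7.209

Σ(b_i − a_i)² = 232·5² + 191·8² + 82·4² = 19336.
c = 2t² / 19336 = 2·264² / 19336 = 7.2089.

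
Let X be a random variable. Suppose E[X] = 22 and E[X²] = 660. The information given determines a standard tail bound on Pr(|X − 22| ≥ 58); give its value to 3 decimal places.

0.052

The first two moments determine the variance, so Chebyshev's inequality is the sharpest standard bound available.
Var(X) = E[X²] − (E[X])² = 660 − 484 = 176.
Chebyshev's inequality: Pr(|X − μ| ≥ t) ≤ Var(X)/t² = 176/3364 = 0.0523.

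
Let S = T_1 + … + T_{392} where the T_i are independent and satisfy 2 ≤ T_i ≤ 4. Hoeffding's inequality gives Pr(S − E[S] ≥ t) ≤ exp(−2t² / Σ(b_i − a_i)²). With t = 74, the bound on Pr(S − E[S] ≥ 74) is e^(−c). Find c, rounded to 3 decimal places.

6.985

Σ(b_i − a_i)² = 392·(2)² = 1568.
c = 2t²/1568 = 2·74²/1568 = 6.9847.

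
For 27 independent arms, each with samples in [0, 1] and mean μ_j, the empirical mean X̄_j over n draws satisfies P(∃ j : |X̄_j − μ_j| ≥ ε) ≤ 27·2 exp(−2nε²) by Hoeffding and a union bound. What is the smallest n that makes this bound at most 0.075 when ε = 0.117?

Need 2·27·exp(−2nε²) ≤ 0.075, i.e. exp(−2nε²) ≤ 0.075/54.
So 2nε² ≥ ln(54/0.075) = 6.579251.
Hence n ≥ 6.579251/(2·0.117²) = 240.312.
The smallest integer n is 241.

241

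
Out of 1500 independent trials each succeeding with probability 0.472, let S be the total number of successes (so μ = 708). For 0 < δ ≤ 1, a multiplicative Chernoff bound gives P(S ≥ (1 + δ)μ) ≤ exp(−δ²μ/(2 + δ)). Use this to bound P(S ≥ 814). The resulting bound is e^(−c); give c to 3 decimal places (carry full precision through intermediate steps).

7.382

Write 814 = (1 + δ)μ, so δ = 814/708 − 1 = 0.1497175…
Then the exponent is δ²μ/(2 + δ) = (814 − μ)² / (μ·(2 + δ)) = 7.382392.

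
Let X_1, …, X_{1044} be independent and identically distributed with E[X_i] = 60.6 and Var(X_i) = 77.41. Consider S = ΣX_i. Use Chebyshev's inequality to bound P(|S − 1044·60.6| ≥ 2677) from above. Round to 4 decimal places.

Var(S) = n·Var(X_i) = 1044·77.41 = 80816.04.
Chebyshev: P(|S − 1044·60.6| ≥ 2677) ≤ Var(S)/2677² = 80816.04/7166329 = 0.0113.

0.0113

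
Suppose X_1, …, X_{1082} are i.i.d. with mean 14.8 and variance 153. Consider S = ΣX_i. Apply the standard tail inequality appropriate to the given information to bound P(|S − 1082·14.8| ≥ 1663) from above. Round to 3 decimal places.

With mean and variance of each term known, Chebyshev's inequality bounds the deviation of the sum (or sample mean).
Var(S) = n·Var(X_i) = 1082·153 = 165546.
Chebyshev: P(|S − 1082·14.8| ≥ 1663) ≤ Var(S)/1663² = 165546/2765569 = 0.0599.

0.060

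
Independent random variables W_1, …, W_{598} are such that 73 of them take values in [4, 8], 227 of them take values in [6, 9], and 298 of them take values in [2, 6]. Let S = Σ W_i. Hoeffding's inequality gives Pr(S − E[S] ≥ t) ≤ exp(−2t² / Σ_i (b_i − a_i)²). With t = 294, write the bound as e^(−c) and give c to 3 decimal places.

21.666

Σ(b_i − a_i)² = 73·4² + 227·3² + 298·4² = 7979.
c = 2t² / 7979 = 2·294² / 7979 = 21.6659.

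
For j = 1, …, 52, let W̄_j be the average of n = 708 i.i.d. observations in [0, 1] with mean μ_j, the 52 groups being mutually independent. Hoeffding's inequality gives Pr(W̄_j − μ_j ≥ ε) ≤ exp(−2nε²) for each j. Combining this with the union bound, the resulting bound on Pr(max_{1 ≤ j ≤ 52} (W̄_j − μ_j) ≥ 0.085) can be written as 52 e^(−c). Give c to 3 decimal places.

Union bound over the 52 events: Pr(max_{1 ≤ j ≤ 52} (W̄_j − μ_j) ≥ 0.085) ≤ 52·exp(−2nε²) = 52 exp(−2·708·0.085²).
So c = 2·708·0.085² = 10.2306.

10.231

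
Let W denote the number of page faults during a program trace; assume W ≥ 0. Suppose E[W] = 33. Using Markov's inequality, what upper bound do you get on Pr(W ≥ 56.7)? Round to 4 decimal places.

0.5820

Markov's inequality: for a non-negative random variable, Pr(W ≥ a) ≤ E[W]/a.
Here E[W] = 33 and a = 56.7, so the bound is 33/56.7 = 0.5820.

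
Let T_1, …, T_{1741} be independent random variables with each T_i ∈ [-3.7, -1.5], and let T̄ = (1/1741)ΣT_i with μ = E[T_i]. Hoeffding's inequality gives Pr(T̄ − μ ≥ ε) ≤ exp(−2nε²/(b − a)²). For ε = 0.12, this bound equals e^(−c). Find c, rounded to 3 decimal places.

c = 2nε²/(b − a)² = 2·1741·0.12² / 2.2² = 10.3597.

10.360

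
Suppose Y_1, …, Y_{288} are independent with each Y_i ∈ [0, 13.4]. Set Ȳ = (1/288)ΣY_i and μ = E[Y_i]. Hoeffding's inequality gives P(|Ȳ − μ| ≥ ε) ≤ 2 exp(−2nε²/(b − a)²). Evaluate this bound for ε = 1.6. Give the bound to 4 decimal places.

Exponent: 2nε²/(b − a)² = 2·288·1.6² / 13.4² = 8.21207.
Bound = 2·exp(−8.21207) = 0.00054.

0.0005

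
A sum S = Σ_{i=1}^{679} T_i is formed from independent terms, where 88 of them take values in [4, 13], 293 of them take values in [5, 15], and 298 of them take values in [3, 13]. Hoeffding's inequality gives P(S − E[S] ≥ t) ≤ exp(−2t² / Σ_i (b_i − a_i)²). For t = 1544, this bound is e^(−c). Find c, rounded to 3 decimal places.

71.992

Σ(b_i − a_i)² = 88·9² + 293·10² + 298·10² = 66228.
c = 2t² / 66228 = 2·1544² / 66228 = 71.9918.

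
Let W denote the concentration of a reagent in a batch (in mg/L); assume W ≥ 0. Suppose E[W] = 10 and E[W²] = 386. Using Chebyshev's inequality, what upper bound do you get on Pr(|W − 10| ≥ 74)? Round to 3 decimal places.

0.052

Var(W) = E[W²] − (E[W])² = 386 − 100 = 286.
Chebyshev's inequality: Pr(|W − μ| ≥ t) ≤ Var(W)/t² = 286/5476 = 0.0522.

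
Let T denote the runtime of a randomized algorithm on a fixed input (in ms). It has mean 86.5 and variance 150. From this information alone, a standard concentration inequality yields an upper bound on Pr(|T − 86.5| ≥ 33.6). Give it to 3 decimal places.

0.133

Mean and variance are known, so Chebyshev's inequality applies.
Chebyshev: Pr(|T − μ| ≥ t) ≤ Var(T)/t².
Bound = 150 / 1128.96 = 0.1329.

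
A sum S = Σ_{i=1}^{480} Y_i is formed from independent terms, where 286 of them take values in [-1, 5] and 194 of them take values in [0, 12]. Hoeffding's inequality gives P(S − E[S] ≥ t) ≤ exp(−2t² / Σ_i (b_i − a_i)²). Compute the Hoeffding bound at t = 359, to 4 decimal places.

Σ(b_i − a_i)² = 286·6² + 194·12² = 38232.
Exponent = 2·359² / 38232 = 6.74205.
Bound = exp(−6.74205) = 0.00118.

0.0012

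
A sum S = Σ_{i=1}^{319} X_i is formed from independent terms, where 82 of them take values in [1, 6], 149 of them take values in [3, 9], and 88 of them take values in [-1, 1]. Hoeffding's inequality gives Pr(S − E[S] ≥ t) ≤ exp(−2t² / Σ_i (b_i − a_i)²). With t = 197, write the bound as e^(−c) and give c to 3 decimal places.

Σ(b_i − a_i)² = 82·5² + 149·6² + 88·2² = 7766.
c = 2t² / 7766 = 2·197² / 7766 = 9.9946.

9.995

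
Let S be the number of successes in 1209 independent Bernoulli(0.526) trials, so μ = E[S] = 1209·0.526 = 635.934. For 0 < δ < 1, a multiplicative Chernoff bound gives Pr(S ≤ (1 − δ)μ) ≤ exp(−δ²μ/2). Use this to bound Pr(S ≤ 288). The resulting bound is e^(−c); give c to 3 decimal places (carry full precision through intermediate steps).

Write 288 = (1 − δ)μ, so δ = 1 − 288/635.934 = 0.5471228…
Then the exponent is δ²μ/2 = (μ − 288)²/(2μ) = 95.181315.

95.181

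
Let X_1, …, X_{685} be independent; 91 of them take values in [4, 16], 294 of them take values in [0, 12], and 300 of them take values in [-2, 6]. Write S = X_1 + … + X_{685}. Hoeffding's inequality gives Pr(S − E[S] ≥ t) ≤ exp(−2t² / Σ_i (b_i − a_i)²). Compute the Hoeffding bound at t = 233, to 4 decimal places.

Σ(b_i − a_i)² = 91·12² + 294·12² + 300·8² = 74640.
Exponent = 2·233² / 74640 = 1.45469.
Bound = exp(−1.45469) = 0.23347.

0.2335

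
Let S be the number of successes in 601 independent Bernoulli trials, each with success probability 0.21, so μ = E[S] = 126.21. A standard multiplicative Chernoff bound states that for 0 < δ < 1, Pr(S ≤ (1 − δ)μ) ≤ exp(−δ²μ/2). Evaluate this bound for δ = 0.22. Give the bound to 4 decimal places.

Exponent = δ²μ/2 = 0.22²·126.21/2 = 3.0543.
Bound = exp(−3.0543) = 0.04716.

0.0472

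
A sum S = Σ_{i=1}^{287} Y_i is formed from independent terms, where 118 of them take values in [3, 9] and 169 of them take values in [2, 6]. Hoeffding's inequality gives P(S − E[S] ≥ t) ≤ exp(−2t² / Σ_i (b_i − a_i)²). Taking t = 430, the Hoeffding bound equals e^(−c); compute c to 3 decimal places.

53.193

Σ(b_i − a_i)² = 118·6² + 169·4² = 6952.
c = 2t² / 6952 = 2·430² / 6952 = 53.1933.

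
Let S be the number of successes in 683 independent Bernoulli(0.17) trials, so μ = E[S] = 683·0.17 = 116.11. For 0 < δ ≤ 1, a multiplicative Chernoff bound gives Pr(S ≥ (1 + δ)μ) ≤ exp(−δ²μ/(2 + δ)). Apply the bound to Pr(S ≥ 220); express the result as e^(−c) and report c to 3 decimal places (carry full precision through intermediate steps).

32.112

Write 220 = (1 + δ)μ, so δ = 220/116.11 − 1 = 0.894755…
Then the exponent is δ²μ/(2 + δ) = (220 − μ)² / (μ·(2 + δ)) = 32.111904.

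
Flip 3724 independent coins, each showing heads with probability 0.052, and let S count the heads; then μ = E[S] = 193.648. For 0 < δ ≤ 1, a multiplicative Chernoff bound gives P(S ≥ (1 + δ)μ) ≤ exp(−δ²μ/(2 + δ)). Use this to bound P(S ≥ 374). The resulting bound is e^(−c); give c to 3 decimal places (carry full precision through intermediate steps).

Write 374 = (1 + δ)μ, so δ = 374/193.648 − 1 = 0.9313393…
Then the exponent is δ²μ/(2 + δ) = (374 − μ)² / (μ·(2 + δ)) = 57.301081.

57.301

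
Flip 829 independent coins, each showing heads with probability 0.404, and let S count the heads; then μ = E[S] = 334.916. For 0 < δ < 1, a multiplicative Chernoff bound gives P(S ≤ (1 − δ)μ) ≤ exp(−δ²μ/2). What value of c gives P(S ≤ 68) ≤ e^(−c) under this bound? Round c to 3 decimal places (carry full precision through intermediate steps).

Write 68 = (1 − δ)μ, so δ = 1 − 68/334.916 = 0.796964…
Then the exponent is δ²μ/2 = (μ − 68)²/(2μ) = 106.361223.

106.361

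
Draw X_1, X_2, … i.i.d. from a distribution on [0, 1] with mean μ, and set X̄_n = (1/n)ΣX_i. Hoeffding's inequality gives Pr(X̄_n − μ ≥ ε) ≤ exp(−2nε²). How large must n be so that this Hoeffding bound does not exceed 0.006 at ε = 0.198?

Require exp(−2nε²) ≤ 0.006, i.e. 2nε² ≥ ln(1/0.006) = 5.115996.
So n ≥ 5.115996 / (2·0.198²) = 65.248.
The smallest integer n is 66.

66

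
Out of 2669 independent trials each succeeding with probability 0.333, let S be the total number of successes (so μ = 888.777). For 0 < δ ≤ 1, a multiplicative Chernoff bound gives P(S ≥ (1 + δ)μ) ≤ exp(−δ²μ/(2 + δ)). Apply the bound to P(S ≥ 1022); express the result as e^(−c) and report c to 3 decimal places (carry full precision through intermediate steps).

9.289

Write 1022 = (1 + δ)μ, so δ = 1022/888.777 − 1 = 0.1498947…
Then the exponent is δ²μ/(2 + δ) = (1022 − μ)² / (μ·(2 + δ)) = 9.288560.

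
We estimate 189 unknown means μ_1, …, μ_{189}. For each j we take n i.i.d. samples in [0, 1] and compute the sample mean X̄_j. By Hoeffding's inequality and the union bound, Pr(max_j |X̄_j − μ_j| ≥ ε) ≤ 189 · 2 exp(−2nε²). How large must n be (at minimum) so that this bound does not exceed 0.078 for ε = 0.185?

124

Need 2·189·exp(−2nε²) ≤ 0.078, i.e. exp(−2nε²) ≤ 0.078/378.
So 2nε² ≥ ln(378/0.078) = 8.485941.
Hence n ≥ 8.485941/(2·0.185²) = 123.973.
The smallest integer n is 124.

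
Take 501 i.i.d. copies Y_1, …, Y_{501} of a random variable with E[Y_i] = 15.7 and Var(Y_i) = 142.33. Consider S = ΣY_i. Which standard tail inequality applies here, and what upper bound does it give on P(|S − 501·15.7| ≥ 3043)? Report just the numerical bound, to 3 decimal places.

0.008

With mean and variance of each term known, Chebyshev's inequality bounds the deviation of the sum (or sample mean).
Var(S) = n·Var(Y_i) = 501·142.33 = 71307.33.
Chebyshev: P(|S − 501·15.7| ≥ 3043) ≤ Var(S)/3043² = 71307.33/9259849 = 0.0077.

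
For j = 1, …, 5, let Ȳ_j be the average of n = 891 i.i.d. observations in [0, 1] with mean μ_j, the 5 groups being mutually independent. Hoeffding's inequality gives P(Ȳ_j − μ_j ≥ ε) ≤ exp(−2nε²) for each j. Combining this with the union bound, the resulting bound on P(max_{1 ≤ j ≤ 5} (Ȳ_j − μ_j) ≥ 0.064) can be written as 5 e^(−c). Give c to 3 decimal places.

7.299

Union bound over the 5 events: P(max_{1 ≤ j ≤ 5} (Ȳ_j − μ_j) ≥ 0.064) ≤ 5·exp(−2nε²) = 5 exp(−2·891·0.064²).
So c = 2·891·0.064² = 7.2991.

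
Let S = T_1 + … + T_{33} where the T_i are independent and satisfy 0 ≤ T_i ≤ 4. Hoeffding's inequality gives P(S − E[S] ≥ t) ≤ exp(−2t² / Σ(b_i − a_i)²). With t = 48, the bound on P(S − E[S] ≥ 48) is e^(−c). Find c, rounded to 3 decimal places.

Σ(b_i − a_i)² = 33·(4)² = 528.
c = 2t²/528 = 2·48²/528 = 8.7273.

8.727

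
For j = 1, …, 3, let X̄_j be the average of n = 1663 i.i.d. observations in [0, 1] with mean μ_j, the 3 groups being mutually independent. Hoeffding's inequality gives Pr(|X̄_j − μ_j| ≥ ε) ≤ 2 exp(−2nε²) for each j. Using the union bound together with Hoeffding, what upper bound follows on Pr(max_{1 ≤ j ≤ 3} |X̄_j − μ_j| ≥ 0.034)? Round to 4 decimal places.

0.1283

Per-experiment Hoeffding bound: 2·exp(−2·1663·0.034²) = 2·exp(−3.84486) = 0.042779.
Union bound over 3 events: 3·0.042779 = 0.12834.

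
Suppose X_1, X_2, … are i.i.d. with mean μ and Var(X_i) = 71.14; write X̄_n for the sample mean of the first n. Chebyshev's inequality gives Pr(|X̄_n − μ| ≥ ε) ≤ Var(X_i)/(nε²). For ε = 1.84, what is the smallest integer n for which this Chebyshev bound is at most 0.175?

121

Require 71.14/(n·1.84²) ≤ 0.175, i.e. n ≥ 71.14/(0.175·1.84²) = 120.072.
The smallest integer n is 121.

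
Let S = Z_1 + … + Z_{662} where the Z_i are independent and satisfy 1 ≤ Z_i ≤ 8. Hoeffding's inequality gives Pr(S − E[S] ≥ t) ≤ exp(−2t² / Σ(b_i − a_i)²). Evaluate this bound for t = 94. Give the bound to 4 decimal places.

0.5800

Σ(b_i − a_i)² = 662·(7)² = 32438.
Exponent = 2·94²/32438 = 0.5448.
Bound = exp(−0.5448) = 0.57996.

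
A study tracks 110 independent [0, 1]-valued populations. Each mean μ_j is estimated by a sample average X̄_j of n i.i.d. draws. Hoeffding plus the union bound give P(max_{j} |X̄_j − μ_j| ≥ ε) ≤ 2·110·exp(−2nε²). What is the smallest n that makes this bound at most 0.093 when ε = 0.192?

Need 2·110·exp(−2nε²) ≤ 0.093, i.e. exp(−2nε²) ≤ 0.093/220.
So 2nε² ≥ ln(220/0.093) = 7.768783.
Hence n ≥ 7.768783/(2·0.192²) = 105.371.
The smallest integer n is 106.

106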